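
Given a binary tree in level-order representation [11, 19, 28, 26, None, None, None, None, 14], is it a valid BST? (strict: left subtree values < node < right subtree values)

Level-order array: [11, 19, 28, 26, None, None, None, None, 14]
Validate using subtree bounds (lo, hi): at each node, require lo < value < hi,
then recurse left with hi=value and right with lo=value.
Preorder trace (stopping at first violation):
  at node 11 with bounds (-inf, +inf): OK
  at node 19 with bounds (-inf, 11): VIOLATION
Node 19 violates its bound: not (-inf < 19 < 11).
Result: Not a valid BST


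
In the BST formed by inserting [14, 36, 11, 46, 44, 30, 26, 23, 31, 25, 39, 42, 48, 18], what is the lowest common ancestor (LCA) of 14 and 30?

Tree insertion order: [14, 36, 11, 46, 44, 30, 26, 23, 31, 25, 39, 42, 48, 18]
Tree (level-order array): [14, 11, 36, None, None, 30, 46, 26, 31, 44, 48, 23, None, None, None, 39, None, None, None, 18, 25, None, 42]
In a BST, the LCA of p=14, q=30 is the first node v on the
root-to-leaf path with p <= v <= q (go left if both < v, right if both > v).
Walk from root:
  at 14: 14 <= 14 <= 30, this is the LCA
LCA = 14


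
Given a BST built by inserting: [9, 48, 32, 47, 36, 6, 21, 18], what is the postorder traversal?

Tree insertion order: [9, 48, 32, 47, 36, 6, 21, 18]
Tree (level-order array): [9, 6, 48, None, None, 32, None, 21, 47, 18, None, 36]
Postorder traversal: [6, 18, 21, 36, 47, 32, 48, 9]


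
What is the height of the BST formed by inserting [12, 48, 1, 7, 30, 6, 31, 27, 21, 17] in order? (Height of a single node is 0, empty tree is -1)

Insertion order: [12, 48, 1, 7, 30, 6, 31, 27, 21, 17]
Tree (level-order array): [12, 1, 48, None, 7, 30, None, 6, None, 27, 31, None, None, 21, None, None, None, 17]
Compute height bottom-up (empty subtree = -1):
  height(6) = 1 + max(-1, -1) = 0
  height(7) = 1 + max(0, -1) = 1
  height(1) = 1 + max(-1, 1) = 2
  height(17) = 1 + max(-1, -1) = 0
  height(21) = 1 + max(0, -1) = 1
  height(27) = 1 + max(1, -1) = 2
  height(31) = 1 + max(-1, -1) = 0
  height(30) = 1 + max(2, 0) = 3
  height(48) = 1 + max(3, -1) = 4
  height(12) = 1 + max(2, 4) = 5
Height = 5


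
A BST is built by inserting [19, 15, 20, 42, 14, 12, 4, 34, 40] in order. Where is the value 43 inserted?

Starting tree (level order): [19, 15, 20, 14, None, None, 42, 12, None, 34, None, 4, None, None, 40]
Insertion path: 19 -> 20 -> 42
Result: insert 43 as right child of 42
Final tree (level order): [19, 15, 20, 14, None, None, 42, 12, None, 34, 43, 4, None, None, 40]


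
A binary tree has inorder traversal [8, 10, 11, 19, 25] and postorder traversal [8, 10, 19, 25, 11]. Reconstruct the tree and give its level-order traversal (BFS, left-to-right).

Inorder:   [8, 10, 11, 19, 25]
Postorder: [8, 10, 19, 25, 11]
Algorithm: postorder visits root last, so walk postorder right-to-left;
each value is the root of the current inorder slice — split it at that
value, recurse on the right subtree first, then the left.
Recursive splits:
  root=11; inorder splits into left=[8, 10], right=[19, 25]
  root=25; inorder splits into left=[19], right=[]
  root=19; inorder splits into left=[], right=[]
  root=10; inorder splits into left=[8], right=[]
  root=8; inorder splits into left=[], right=[]
Reconstructed level-order: [11, 10, 25, 8, 19]


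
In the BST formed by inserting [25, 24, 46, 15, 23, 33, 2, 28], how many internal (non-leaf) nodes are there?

Tree built from: [25, 24, 46, 15, 23, 33, 2, 28]
Tree (level-order array): [25, 24, 46, 15, None, 33, None, 2, 23, 28]
Rule: An internal node has at least one child.
Per-node child counts:
  node 25: 2 child(ren)
  node 24: 1 child(ren)
  node 15: 2 child(ren)
  node 2: 0 child(ren)
  node 23: 0 child(ren)
  node 46: 1 child(ren)
  node 33: 1 child(ren)
  node 28: 0 child(ren)
Matching nodes: [25, 24, 15, 46, 33]
Count of internal (non-leaf) nodes: 5


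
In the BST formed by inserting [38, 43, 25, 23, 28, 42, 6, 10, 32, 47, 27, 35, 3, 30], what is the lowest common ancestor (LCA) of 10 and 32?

Tree insertion order: [38, 43, 25, 23, 28, 42, 6, 10, 32, 47, 27, 35, 3, 30]
Tree (level-order array): [38, 25, 43, 23, 28, 42, 47, 6, None, 27, 32, None, None, None, None, 3, 10, None, None, 30, 35]
In a BST, the LCA of p=10, q=32 is the first node v on the
root-to-leaf path with p <= v <= q (go left if both < v, right if both > v).
Walk from root:
  at 38: both 10 and 32 < 38, go left
  at 25: 10 <= 25 <= 32, this is the LCA
LCA = 25


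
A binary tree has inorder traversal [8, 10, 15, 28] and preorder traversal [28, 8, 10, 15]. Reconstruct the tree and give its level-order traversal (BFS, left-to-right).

Inorder:  [8, 10, 15, 28]
Preorder: [28, 8, 10, 15]
Algorithm: preorder visits root first, so consume preorder in order;
for each root, split the current inorder slice at that value into
left-subtree inorder and right-subtree inorder, then recurse.
Recursive splits:
  root=28; inorder splits into left=[8, 10, 15], right=[]
  root=8; inorder splits into left=[], right=[10, 15]
  root=10; inorder splits into left=[], right=[15]
  root=15; inorder splits into left=[], right=[]
Reconstructed level-order: [28, 8, 10, 15]


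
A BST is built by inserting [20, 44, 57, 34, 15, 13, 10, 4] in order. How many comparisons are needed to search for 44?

Search path for 44: 20 -> 44
Found: True
Comparisons: 2


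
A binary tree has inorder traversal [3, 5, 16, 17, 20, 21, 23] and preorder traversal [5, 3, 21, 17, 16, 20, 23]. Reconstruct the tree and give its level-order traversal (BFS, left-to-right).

Inorder:  [3, 5, 16, 17, 20, 21, 23]
Preorder: [5, 3, 21, 17, 16, 20, 23]
Algorithm: preorder visits root first, so consume preorder in order;
for each root, split the current inorder slice at that value into
left-subtree inorder and right-subtree inorder, then recurse.
Recursive splits:
  root=5; inorder splits into left=[3], right=[16, 17, 20, 21, 23]
  root=3; inorder splits into left=[], right=[]
  root=21; inorder splits into left=[16, 17, 20], right=[23]
  root=17; inorder splits into left=[16], right=[20]
  root=16; inorder splits into left=[], right=[]
  root=20; inorder splits into left=[], right=[]
  root=23; inorder splits into left=[], right=[]
Reconstructed level-order: [5, 3, 21, 17, 23, 16, 20]


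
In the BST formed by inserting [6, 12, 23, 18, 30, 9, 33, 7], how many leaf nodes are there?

Tree built from: [6, 12, 23, 18, 30, 9, 33, 7]
Tree (level-order array): [6, None, 12, 9, 23, 7, None, 18, 30, None, None, None, None, None, 33]
Rule: A leaf has 0 children.
Per-node child counts:
  node 6: 1 child(ren)
  node 12: 2 child(ren)
  node 9: 1 child(ren)
  node 7: 0 child(ren)
  node 23: 2 child(ren)
  node 18: 0 child(ren)
  node 30: 1 child(ren)
  node 33: 0 child(ren)
Matching nodes: [7, 18, 33]
Count of leaf nodes: 3


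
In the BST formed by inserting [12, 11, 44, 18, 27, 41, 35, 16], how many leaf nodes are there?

Tree built from: [12, 11, 44, 18, 27, 41, 35, 16]
Tree (level-order array): [12, 11, 44, None, None, 18, None, 16, 27, None, None, None, 41, 35]
Rule: A leaf has 0 children.
Per-node child counts:
  node 12: 2 child(ren)
  node 11: 0 child(ren)
  node 44: 1 child(ren)
  node 18: 2 child(ren)
  node 16: 0 child(ren)
  node 27: 1 child(ren)
  node 41: 1 child(ren)
  node 35: 0 child(ren)
Matching nodes: [11, 16, 35]
Count of leaf nodes: 3


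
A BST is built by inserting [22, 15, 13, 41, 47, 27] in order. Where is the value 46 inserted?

Starting tree (level order): [22, 15, 41, 13, None, 27, 47]
Insertion path: 22 -> 41 -> 47
Result: insert 46 as left child of 47
Final tree (level order): [22, 15, 41, 13, None, 27, 47, None, None, None, None, 46]


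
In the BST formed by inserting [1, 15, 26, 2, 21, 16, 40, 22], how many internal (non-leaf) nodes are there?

Tree built from: [1, 15, 26, 2, 21, 16, 40, 22]
Tree (level-order array): [1, None, 15, 2, 26, None, None, 21, 40, 16, 22]
Rule: An internal node has at least one child.
Per-node child counts:
  node 1: 1 child(ren)
  node 15: 2 child(ren)
  node 2: 0 child(ren)
  node 26: 2 child(ren)
  node 21: 2 child(ren)
  node 16: 0 child(ren)
  node 22: 0 child(ren)
  node 40: 0 child(ren)
Matching nodes: [1, 15, 26, 21]
Count of internal (non-leaf) nodes: 4


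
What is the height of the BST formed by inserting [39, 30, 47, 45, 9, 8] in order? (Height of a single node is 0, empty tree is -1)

Insertion order: [39, 30, 47, 45, 9, 8]
Tree (level-order array): [39, 30, 47, 9, None, 45, None, 8]
Compute height bottom-up (empty subtree = -1):
  height(8) = 1 + max(-1, -1) = 0
  height(9) = 1 + max(0, -1) = 1
  height(30) = 1 + max(1, -1) = 2
  height(45) = 1 + max(-1, -1) = 0
  height(47) = 1 + max(0, -1) = 1
  height(39) = 1 + max(2, 1) = 3
Height = 3


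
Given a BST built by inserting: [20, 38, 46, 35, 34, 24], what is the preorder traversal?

Tree insertion order: [20, 38, 46, 35, 34, 24]
Tree (level-order array): [20, None, 38, 35, 46, 34, None, None, None, 24]
Preorder traversal: [20, 38, 35, 34, 24, 46]


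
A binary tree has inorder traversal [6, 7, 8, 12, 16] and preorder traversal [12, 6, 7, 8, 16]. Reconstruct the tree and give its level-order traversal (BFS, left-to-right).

Inorder:  [6, 7, 8, 12, 16]
Preorder: [12, 6, 7, 8, 16]
Algorithm: preorder visits root first, so consume preorder in order;
for each root, split the current inorder slice at that value into
left-subtree inorder and right-subtree inorder, then recurse.
Recursive splits:
  root=12; inorder splits into left=[6, 7, 8], right=[16]
  root=6; inorder splits into left=[], right=[7, 8]
  root=7; inorder splits into left=[], right=[8]
  root=8; inorder splits into left=[], right=[]
  root=16; inorder splits into left=[], right=[]
Reconstructed level-order: [12, 6, 16, 7, 8]


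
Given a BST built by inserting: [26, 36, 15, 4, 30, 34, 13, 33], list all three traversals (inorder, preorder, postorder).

Tree insertion order: [26, 36, 15, 4, 30, 34, 13, 33]
Tree (level-order array): [26, 15, 36, 4, None, 30, None, None, 13, None, 34, None, None, 33]
Inorder (L, root, R): [4, 13, 15, 26, 30, 33, 34, 36]
Preorder (root, L, R): [26, 15, 4, 13, 36, 30, 34, 33]
Postorder (L, R, root): [13, 4, 15, 33, 34, 30, 36, 26]


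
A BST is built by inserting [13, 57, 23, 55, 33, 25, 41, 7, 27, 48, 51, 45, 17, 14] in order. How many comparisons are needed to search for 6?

Search path for 6: 13 -> 7
Found: False
Comparisons: 2


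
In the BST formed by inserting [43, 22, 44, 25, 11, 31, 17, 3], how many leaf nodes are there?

Tree built from: [43, 22, 44, 25, 11, 31, 17, 3]
Tree (level-order array): [43, 22, 44, 11, 25, None, None, 3, 17, None, 31]
Rule: A leaf has 0 children.
Per-node child counts:
  node 43: 2 child(ren)
  node 22: 2 child(ren)
  node 11: 2 child(ren)
  node 3: 0 child(ren)
  node 17: 0 child(ren)
  node 25: 1 child(ren)
  node 31: 0 child(ren)
  node 44: 0 child(ren)
Matching nodes: [3, 17, 31, 44]
Count of leaf nodes: 4


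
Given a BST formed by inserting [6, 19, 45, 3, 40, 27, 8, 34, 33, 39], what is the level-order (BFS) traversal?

Tree insertion order: [6, 19, 45, 3, 40, 27, 8, 34, 33, 39]
Tree (level-order array): [6, 3, 19, None, None, 8, 45, None, None, 40, None, 27, None, None, 34, 33, 39]
BFS from the root, enqueuing left then right child of each popped node:
  queue [6] -> pop 6, enqueue [3, 19], visited so far: [6]
  queue [3, 19] -> pop 3, enqueue [none], visited so far: [6, 3]
  queue [19] -> pop 19, enqueue [8, 45], visited so far: [6, 3, 19]
  queue [8, 45] -> pop 8, enqueue [none], visited so far: [6, 3, 19, 8]
  queue [45] -> pop 45, enqueue [40], visited so far: [6, 3, 19, 8, 45]
  queue [40] -> pop 40, enqueue [27], visited so far: [6, 3, 19, 8, 45, 40]
  queue [27] -> pop 27, enqueue [34], visited so far: [6, 3, 19, 8, 45, 40, 27]
  queue [34] -> pop 34, enqueue [33, 39], visited so far: [6, 3, 19, 8, 45, 40, 27, 34]
  queue [33, 39] -> pop 33, enqueue [none], visited so far: [6, 3, 19, 8, 45, 40, 27, 34, 33]
  queue [39] -> pop 39, enqueue [none], visited so far: [6, 3, 19, 8, 45, 40, 27, 34, 33, 39]
Result: [6, 3, 19, 8, 45, 40, 27, 34, 33, 39]


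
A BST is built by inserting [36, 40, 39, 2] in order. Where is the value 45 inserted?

Starting tree (level order): [36, 2, 40, None, None, 39]
Insertion path: 36 -> 40
Result: insert 45 as right child of 40
Final tree (level order): [36, 2, 40, None, None, 39, 45]


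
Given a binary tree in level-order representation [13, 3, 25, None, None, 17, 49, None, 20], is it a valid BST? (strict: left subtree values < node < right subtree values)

Level-order array: [13, 3, 25, None, None, 17, 49, None, 20]
Validate using subtree bounds (lo, hi): at each node, require lo < value < hi,
then recurse left with hi=value and right with lo=value.
Preorder trace (stopping at first violation):
  at node 13 with bounds (-inf, +inf): OK
  at node 3 with bounds (-inf, 13): OK
  at node 25 with bounds (13, +inf): OK
  at node 17 with bounds (13, 25): OK
  at node 20 with bounds (17, 25): OK
  at node 49 with bounds (25, +inf): OK
No violation found at any node.
Result: Valid BST


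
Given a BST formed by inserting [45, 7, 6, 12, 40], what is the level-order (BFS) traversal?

Tree insertion order: [45, 7, 6, 12, 40]
Tree (level-order array): [45, 7, None, 6, 12, None, None, None, 40]
BFS from the root, enqueuing left then right child of each popped node:
  queue [45] -> pop 45, enqueue [7], visited so far: [45]
  queue [7] -> pop 7, enqueue [6, 12], visited so far: [45, 7]
  queue [6, 12] -> pop 6, enqueue [none], visited so far: [45, 7, 6]
  queue [12] -> pop 12, enqueue [40], visited so far: [45, 7, 6, 12]
  queue [40] -> pop 40, enqueue [none], visited so far: [45, 7, 6, 12, 40]
Result: [45, 7, 6, 12, 40]


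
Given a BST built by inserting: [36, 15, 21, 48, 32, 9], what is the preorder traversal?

Tree insertion order: [36, 15, 21, 48, 32, 9]
Tree (level-order array): [36, 15, 48, 9, 21, None, None, None, None, None, 32]
Preorder traversal: [36, 15, 9, 21, 32, 48]


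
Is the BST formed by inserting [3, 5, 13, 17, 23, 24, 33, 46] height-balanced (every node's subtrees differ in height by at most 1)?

Tree (level-order array): [3, None, 5, None, 13, None, 17, None, 23, None, 24, None, 33, None, 46]
Definition: a tree is height-balanced if, at every node, |h(left) - h(right)| <= 1 (empty subtree has height -1).
Bottom-up per-node check:
  node 46: h_left=-1, h_right=-1, diff=0 [OK], height=0
  node 33: h_left=-1, h_right=0, diff=1 [OK], height=1
  node 24: h_left=-1, h_right=1, diff=2 [FAIL (|-1-1|=2 > 1)], height=2
  node 23: h_left=-1, h_right=2, diff=3 [FAIL (|-1-2|=3 > 1)], height=3
  node 17: h_left=-1, h_right=3, diff=4 [FAIL (|-1-3|=4 > 1)], height=4
  node 13: h_left=-1, h_right=4, diff=5 [FAIL (|-1-4|=5 > 1)], height=5
  node 5: h_left=-1, h_right=5, diff=6 [FAIL (|-1-5|=6 > 1)], height=6
  node 3: h_left=-1, h_right=6, diff=7 [FAIL (|-1-6|=7 > 1)], height=7
Node 24 violates the condition: |-1 - 1| = 2 > 1.
Result: Not balanced


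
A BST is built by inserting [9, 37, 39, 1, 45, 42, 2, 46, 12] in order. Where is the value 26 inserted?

Starting tree (level order): [9, 1, 37, None, 2, 12, 39, None, None, None, None, None, 45, 42, 46]
Insertion path: 9 -> 37 -> 12
Result: insert 26 as right child of 12
Final tree (level order): [9, 1, 37, None, 2, 12, 39, None, None, None, 26, None, 45, None, None, 42, 46]


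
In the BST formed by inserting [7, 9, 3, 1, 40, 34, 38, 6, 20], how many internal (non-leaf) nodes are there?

Tree built from: [7, 9, 3, 1, 40, 34, 38, 6, 20]
Tree (level-order array): [7, 3, 9, 1, 6, None, 40, None, None, None, None, 34, None, 20, 38]
Rule: An internal node has at least one child.
Per-node child counts:
  node 7: 2 child(ren)
  node 3: 2 child(ren)
  node 1: 0 child(ren)
  node 6: 0 child(ren)
  node 9: 1 child(ren)
  node 40: 1 child(ren)
  node 34: 2 child(ren)
  node 20: 0 child(ren)
  node 38: 0 child(ren)
Matching nodes: [7, 3, 9, 40, 34]
Count of internal (non-leaf) nodes: 5


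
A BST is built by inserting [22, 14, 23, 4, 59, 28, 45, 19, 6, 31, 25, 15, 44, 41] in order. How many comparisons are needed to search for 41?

Search path for 41: 22 -> 23 -> 59 -> 28 -> 45 -> 31 -> 44 -> 41
Found: True
Comparisons: 8


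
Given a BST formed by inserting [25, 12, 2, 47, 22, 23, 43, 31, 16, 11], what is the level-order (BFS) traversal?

Tree insertion order: [25, 12, 2, 47, 22, 23, 43, 31, 16, 11]
Tree (level-order array): [25, 12, 47, 2, 22, 43, None, None, 11, 16, 23, 31]
BFS from the root, enqueuing left then right child of each popped node:
  queue [25] -> pop 25, enqueue [12, 47], visited so far: [25]
  queue [12, 47] -> pop 12, enqueue [2, 22], visited so far: [25, 12]
  queue [47, 2, 22] -> pop 47, enqueue [43], visited so far: [25, 12, 47]
  queue [2, 22, 43] -> pop 2, enqueue [11], visited so far: [25, 12, 47, 2]
  queue [22, 43, 11] -> pop 22, enqueue [16, 23], visited so far: [25, 12, 47, 2, 22]
  queue [43, 11, 16, 23] -> pop 43, enqueue [31], visited so far: [25, 12, 47, 2, 22, 43]
  queue [11, 16, 23, 31] -> pop 11, enqueue [none], visited so far: [25, 12, 47, 2, 22, 43, 11]
  queue [16, 23, 31] -> pop 16, enqueue [none], visited so far: [25, 12, 47, 2, 22, 43, 11, 16]
  queue [23, 31] -> pop 23, enqueue [none], visited so far: [25, 12, 47, 2, 22, 43, 11, 16, 23]
  queue [31] -> pop 31, enqueue [none], visited so far: [25, 12, 47, 2, 22, 43, 11, 16, 23, 31]
Result: [25, 12, 47, 2, 22, 43, 11, 16, 23, 31]


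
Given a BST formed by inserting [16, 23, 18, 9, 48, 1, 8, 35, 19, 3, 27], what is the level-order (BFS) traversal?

Tree insertion order: [16, 23, 18, 9, 48, 1, 8, 35, 19, 3, 27]
Tree (level-order array): [16, 9, 23, 1, None, 18, 48, None, 8, None, 19, 35, None, 3, None, None, None, 27]
BFS from the root, enqueuing left then right child of each popped node:
  queue [16] -> pop 16, enqueue [9, 23], visited so far: [16]
  queue [9, 23] -> pop 9, enqueue [1], visited so far: [16, 9]
  queue [23, 1] -> pop 23, enqueue [18, 48], visited so far: [16, 9, 23]
  queue [1, 18, 48] -> pop 1, enqueue [8], visited so far: [16, 9, 23, 1]
  queue [18, 48, 8] -> pop 18, enqueue [19], visited so far: [16, 9, 23, 1, 18]
  queue [48, 8, 19] -> pop 48, enqueue [35], visited so far: [16, 9, 23, 1, 18, 48]
  queue [8, 19, 35] -> pop 8, enqueue [3], visited so far: [16, 9, 23, 1, 18, 48, 8]
  queue [19, 35, 3] -> pop 19, enqueue [none], visited so far: [16, 9, 23, 1, 18, 48, 8, 19]
  queue [35, 3] -> pop 35, enqueue [27], visited so far: [16, 9, 23, 1, 18, 48, 8, 19, 35]
  queue [3, 27] -> pop 3, enqueue [none], visited so far: [16, 9, 23, 1, 18, 48, 8, 19, 35, 3]
  queue [27] -> pop 27, enqueue [none], visited so far: [16, 9, 23, 1, 18, 48, 8, 19, 35, 3, 27]
Result: [16, 9, 23, 1, 18, 48, 8, 19, 35, 3, 27]


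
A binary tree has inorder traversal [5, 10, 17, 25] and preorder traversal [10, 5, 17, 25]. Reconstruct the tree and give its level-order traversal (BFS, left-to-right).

Inorder:  [5, 10, 17, 25]
Preorder: [10, 5, 17, 25]
Algorithm: preorder visits root first, so consume preorder in order;
for each root, split the current inorder slice at that value into
left-subtree inorder and right-subtree inorder, then recurse.
Recursive splits:
  root=10; inorder splits into left=[5], right=[17, 25]
  root=5; inorder splits into left=[], right=[]
  root=17; inorder splits into left=[], right=[25]
  root=25; inorder splits into left=[], right=[]
Reconstructed level-order: [10, 5, 17, 25]


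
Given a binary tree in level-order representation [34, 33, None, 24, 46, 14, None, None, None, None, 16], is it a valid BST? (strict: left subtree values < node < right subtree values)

Level-order array: [34, 33, None, 24, 46, 14, None, None, None, None, 16]
Validate using subtree bounds (lo, hi): at each node, require lo < value < hi,
then recurse left with hi=value and right with lo=value.
Preorder trace (stopping at first violation):
  at node 34 with bounds (-inf, +inf): OK
  at node 33 with bounds (-inf, 34): OK
  at node 24 with bounds (-inf, 33): OK
  at node 14 with bounds (-inf, 24): OK
  at node 16 with bounds (14, 24): OK
  at node 46 with bounds (33, 34): VIOLATION
Node 46 violates its bound: not (33 < 46 < 34).
Result: Not a valid BST


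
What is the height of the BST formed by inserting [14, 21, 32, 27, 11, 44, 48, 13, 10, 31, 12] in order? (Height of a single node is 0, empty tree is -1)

Insertion order: [14, 21, 32, 27, 11, 44, 48, 13, 10, 31, 12]
Tree (level-order array): [14, 11, 21, 10, 13, None, 32, None, None, 12, None, 27, 44, None, None, None, 31, None, 48]
Compute height bottom-up (empty subtree = -1):
  height(10) = 1 + max(-1, -1) = 0
  height(12) = 1 + max(-1, -1) = 0
  height(13) = 1 + max(0, -1) = 1
  height(11) = 1 + max(0, 1) = 2
  height(31) = 1 + max(-1, -1) = 0
  height(27) = 1 + max(-1, 0) = 1
  height(48) = 1 + max(-1, -1) = 0
  height(44) = 1 + max(-1, 0) = 1
  height(32) = 1 + max(1, 1) = 2
  height(21) = 1 + max(-1, 2) = 3
  height(14) = 1 + max(2, 3) = 4
Height = 4


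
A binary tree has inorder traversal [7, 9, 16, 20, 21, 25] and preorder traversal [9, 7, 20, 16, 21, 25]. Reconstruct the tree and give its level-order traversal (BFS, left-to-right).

Inorder:  [7, 9, 16, 20, 21, 25]
Preorder: [9, 7, 20, 16, 21, 25]
Algorithm: preorder visits root first, so consume preorder in order;
for each root, split the current inorder slice at that value into
left-subtree inorder and right-subtree inorder, then recurse.
Recursive splits:
  root=9; inorder splits into left=[7], right=[16, 20, 21, 25]
  root=7; inorder splits into left=[], right=[]
  root=20; inorder splits into left=[16], right=[21, 25]
  root=16; inorder splits into left=[], right=[]
  root=21; inorder splits into left=[], right=[25]
  root=25; inorder splits into left=[], right=[]
Reconstructed level-order: [9, 7, 20, 16, 21, 25]


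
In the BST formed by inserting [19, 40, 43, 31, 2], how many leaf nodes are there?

Tree built from: [19, 40, 43, 31, 2]
Tree (level-order array): [19, 2, 40, None, None, 31, 43]
Rule: A leaf has 0 children.
Per-node child counts:
  node 19: 2 child(ren)
  node 2: 0 child(ren)
  node 40: 2 child(ren)
  node 31: 0 child(ren)
  node 43: 0 child(ren)
Matching nodes: [2, 31, 43]
Count of leaf nodes: 3


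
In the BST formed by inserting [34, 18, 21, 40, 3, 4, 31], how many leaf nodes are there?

Tree built from: [34, 18, 21, 40, 3, 4, 31]
Tree (level-order array): [34, 18, 40, 3, 21, None, None, None, 4, None, 31]
Rule: A leaf has 0 children.
Per-node child counts:
  node 34: 2 child(ren)
  node 18: 2 child(ren)
  node 3: 1 child(ren)
  node 4: 0 child(ren)
  node 21: 1 child(ren)
  node 31: 0 child(ren)
  node 40: 0 child(ren)
Matching nodes: [4, 31, 40]
Count of leaf nodes: 3


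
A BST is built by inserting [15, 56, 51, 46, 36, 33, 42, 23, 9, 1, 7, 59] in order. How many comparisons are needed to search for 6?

Search path for 6: 15 -> 9 -> 1 -> 7
Found: False
Comparisons: 4


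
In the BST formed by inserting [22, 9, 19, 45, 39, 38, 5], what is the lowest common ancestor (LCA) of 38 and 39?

Tree insertion order: [22, 9, 19, 45, 39, 38, 5]
Tree (level-order array): [22, 9, 45, 5, 19, 39, None, None, None, None, None, 38]
In a BST, the LCA of p=38, q=39 is the first node v on the
root-to-leaf path with p <= v <= q (go left if both < v, right if both > v).
Walk from root:
  at 22: both 38 and 39 > 22, go right
  at 45: both 38 and 39 < 45, go left
  at 39: 38 <= 39 <= 39, this is the LCA
LCA = 39


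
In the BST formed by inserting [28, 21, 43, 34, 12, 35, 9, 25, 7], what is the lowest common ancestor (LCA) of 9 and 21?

Tree insertion order: [28, 21, 43, 34, 12, 35, 9, 25, 7]
Tree (level-order array): [28, 21, 43, 12, 25, 34, None, 9, None, None, None, None, 35, 7]
In a BST, the LCA of p=9, q=21 is the first node v on the
root-to-leaf path with p <= v <= q (go left if both < v, right if both > v).
Walk from root:
  at 28: both 9 and 21 < 28, go left
  at 21: 9 <= 21 <= 21, this is the LCA
LCA = 21


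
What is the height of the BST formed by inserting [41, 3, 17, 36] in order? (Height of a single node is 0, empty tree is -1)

Insertion order: [41, 3, 17, 36]
Tree (level-order array): [41, 3, None, None, 17, None, 36]
Compute height bottom-up (empty subtree = -1):
  height(36) = 1 + max(-1, -1) = 0
  height(17) = 1 + max(-1, 0) = 1
  height(3) = 1 + max(-1, 1) = 2
  height(41) = 1 + max(2, -1) = 3
Height = 3


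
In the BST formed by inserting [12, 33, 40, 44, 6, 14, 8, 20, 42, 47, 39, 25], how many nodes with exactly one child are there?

Tree built from: [12, 33, 40, 44, 6, 14, 8, 20, 42, 47, 39, 25]
Tree (level-order array): [12, 6, 33, None, 8, 14, 40, None, None, None, 20, 39, 44, None, 25, None, None, 42, 47]
Rule: These are nodes with exactly 1 non-null child.
Per-node child counts:
  node 12: 2 child(ren)
  node 6: 1 child(ren)
  node 8: 0 child(ren)
  node 33: 2 child(ren)
  node 14: 1 child(ren)
  node 20: 1 child(ren)
  node 25: 0 child(ren)
  node 40: 2 child(ren)
  node 39: 0 child(ren)
  node 44: 2 child(ren)
  node 42: 0 child(ren)
  node 47: 0 child(ren)
Matching nodes: [6, 14, 20]
Count of nodes with exactly one child: 3


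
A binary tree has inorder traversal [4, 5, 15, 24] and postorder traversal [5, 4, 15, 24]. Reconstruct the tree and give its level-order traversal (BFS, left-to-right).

Inorder:   [4, 5, 15, 24]
Postorder: [5, 4, 15, 24]
Algorithm: postorder visits root last, so walk postorder right-to-left;
each value is the root of the current inorder slice — split it at that
value, recurse on the right subtree first, then the left.
Recursive splits:
  root=24; inorder splits into left=[4, 5, 15], right=[]
  root=15; inorder splits into left=[4, 5], right=[]
  root=4; inorder splits into left=[], right=[5]
  root=5; inorder splits into left=[], right=[]
Reconstructed level-order: [24, 15, 4, 5]


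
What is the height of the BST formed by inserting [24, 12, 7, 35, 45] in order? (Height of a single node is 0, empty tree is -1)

Insertion order: [24, 12, 7, 35, 45]
Tree (level-order array): [24, 12, 35, 7, None, None, 45]
Compute height bottom-up (empty subtree = -1):
  height(7) = 1 + max(-1, -1) = 0
  height(12) = 1 + max(0, -1) = 1
  height(45) = 1 + max(-1, -1) = 0
  height(35) = 1 + max(-1, 0) = 1
  height(24) = 1 + max(1, 1) = 2
Height = 2


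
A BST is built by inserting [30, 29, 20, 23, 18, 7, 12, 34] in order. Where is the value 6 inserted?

Starting tree (level order): [30, 29, 34, 20, None, None, None, 18, 23, 7, None, None, None, None, 12]
Insertion path: 30 -> 29 -> 20 -> 18 -> 7
Result: insert 6 as left child of 7
Final tree (level order): [30, 29, 34, 20, None, None, None, 18, 23, 7, None, None, None, 6, 12]


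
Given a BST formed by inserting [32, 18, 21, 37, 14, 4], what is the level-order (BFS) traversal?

Tree insertion order: [32, 18, 21, 37, 14, 4]
Tree (level-order array): [32, 18, 37, 14, 21, None, None, 4]
BFS from the root, enqueuing left then right child of each popped node:
  queue [32] -> pop 32, enqueue [18, 37], visited so far: [32]
  queue [18, 37] -> pop 18, enqueue [14, 21], visited so far: [32, 18]
  queue [37, 14, 21] -> pop 37, enqueue [none], visited so far: [32, 18, 37]
  queue [14, 21] -> pop 14, enqueue [4], visited so far: [32, 18, 37, 14]
  queue [21, 4] -> pop 21, enqueue [none], visited so far: [32, 18, 37, 14, 21]
  queue [4] -> pop 4, enqueue [none], visited so far: [32, 18, 37, 14, 21, 4]
Result: [32, 18, 37, 14, 21, 4]


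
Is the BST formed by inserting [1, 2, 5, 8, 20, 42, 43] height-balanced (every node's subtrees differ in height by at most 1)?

Tree (level-order array): [1, None, 2, None, 5, None, 8, None, 20, None, 42, None, 43]
Definition: a tree is height-balanced if, at every node, |h(left) - h(right)| <= 1 (empty subtree has height -1).
Bottom-up per-node check:
  node 43: h_left=-1, h_right=-1, diff=0 [OK], height=0
  node 42: h_left=-1, h_right=0, diff=1 [OK], height=1
  node 20: h_left=-1, h_right=1, diff=2 [FAIL (|-1-1|=2 > 1)], height=2
  node 8: h_left=-1, h_right=2, diff=3 [FAIL (|-1-2|=3 > 1)], height=3
  node 5: h_left=-1, h_right=3, diff=4 [FAIL (|-1-3|=4 > 1)], height=4
  node 2: h_left=-1, h_right=4, diff=5 [FAIL (|-1-4|=5 > 1)], height=5
  node 1: h_left=-1, h_right=5, diff=6 [FAIL (|-1-5|=6 > 1)], height=6
Node 20 violates the condition: |-1 - 1| = 2 > 1.
Result: Not balanced


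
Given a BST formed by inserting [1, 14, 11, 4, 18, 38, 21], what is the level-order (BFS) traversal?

Tree insertion order: [1, 14, 11, 4, 18, 38, 21]
Tree (level-order array): [1, None, 14, 11, 18, 4, None, None, 38, None, None, 21]
BFS from the root, enqueuing left then right child of each popped node:
  queue [1] -> pop 1, enqueue [14], visited so far: [1]
  queue [14] -> pop 14, enqueue [11, 18], visited so far: [1, 14]
  queue [11, 18] -> pop 11, enqueue [4], visited so far: [1, 14, 11]
  queue [18, 4] -> pop 18, enqueue [38], visited so far: [1, 14, 11, 18]
  queue [4, 38] -> pop 4, enqueue [none], visited so far: [1, 14, 11, 18, 4]
  queue [38] -> pop 38, enqueue [21], visited so far: [1, 14, 11, 18, 4, 38]
  queue [21] -> pop 21, enqueue [none], visited so far: [1, 14, 11, 18, 4, 38, 21]
Result: [1, 14, 11, 18, 4, 38, 21]


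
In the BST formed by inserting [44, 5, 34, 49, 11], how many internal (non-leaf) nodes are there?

Tree built from: [44, 5, 34, 49, 11]
Tree (level-order array): [44, 5, 49, None, 34, None, None, 11]
Rule: An internal node has at least one child.
Per-node child counts:
  node 44: 2 child(ren)
  node 5: 1 child(ren)
  node 34: 1 child(ren)
  node 11: 0 child(ren)
  node 49: 0 child(ren)
Matching nodes: [44, 5, 34]
Count of internal (non-leaf) nodes: 3


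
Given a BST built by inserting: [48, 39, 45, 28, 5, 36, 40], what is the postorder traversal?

Tree insertion order: [48, 39, 45, 28, 5, 36, 40]
Tree (level-order array): [48, 39, None, 28, 45, 5, 36, 40]
Postorder traversal: [5, 36, 28, 40, 45, 39, 48]


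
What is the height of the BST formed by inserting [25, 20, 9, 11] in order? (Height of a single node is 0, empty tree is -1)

Insertion order: [25, 20, 9, 11]
Tree (level-order array): [25, 20, None, 9, None, None, 11]
Compute height bottom-up (empty subtree = -1):
  height(11) = 1 + max(-1, -1) = 0
  height(9) = 1 + max(-1, 0) = 1
  height(20) = 1 + max(1, -1) = 2
  height(25) = 1 + max(2, -1) = 3
Height = 3


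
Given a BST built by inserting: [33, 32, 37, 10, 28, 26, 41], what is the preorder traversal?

Tree insertion order: [33, 32, 37, 10, 28, 26, 41]
Tree (level-order array): [33, 32, 37, 10, None, None, 41, None, 28, None, None, 26]
Preorder traversal: [33, 32, 10, 28, 26, 37, 41]


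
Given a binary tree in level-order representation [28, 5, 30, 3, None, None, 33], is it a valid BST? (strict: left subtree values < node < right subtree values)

Level-order array: [28, 5, 30, 3, None, None, 33]
Validate using subtree bounds (lo, hi): at each node, require lo < value < hi,
then recurse left with hi=value and right with lo=value.
Preorder trace (stopping at first violation):
  at node 28 with bounds (-inf, +inf): OK
  at node 5 with bounds (-inf, 28): OK
  at node 3 with bounds (-inf, 5): OK
  at node 30 with bounds (28, +inf): OK
  at node 33 with bounds (30, +inf): OK
No violation found at any node.
Result: Valid BST


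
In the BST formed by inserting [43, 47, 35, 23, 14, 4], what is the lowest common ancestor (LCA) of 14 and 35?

Tree insertion order: [43, 47, 35, 23, 14, 4]
Tree (level-order array): [43, 35, 47, 23, None, None, None, 14, None, 4]
In a BST, the LCA of p=14, q=35 is the first node v on the
root-to-leaf path with p <= v <= q (go left if both < v, right if both > v).
Walk from root:
  at 43: both 14 and 35 < 43, go left
  at 35: 14 <= 35 <= 35, this is the LCA
LCA = 35


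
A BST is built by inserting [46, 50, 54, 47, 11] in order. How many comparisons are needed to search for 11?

Search path for 11: 46 -> 11
Found: True
Comparisons: 2


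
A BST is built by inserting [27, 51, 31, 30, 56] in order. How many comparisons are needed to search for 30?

Search path for 30: 27 -> 51 -> 31 -> 30
Found: True
Comparisons: 4


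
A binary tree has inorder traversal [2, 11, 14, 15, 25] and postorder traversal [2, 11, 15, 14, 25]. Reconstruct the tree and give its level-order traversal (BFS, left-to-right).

Inorder:   [2, 11, 14, 15, 25]
Postorder: [2, 11, 15, 14, 25]
Algorithm: postorder visits root last, so walk postorder right-to-left;
each value is the root of the current inorder slice — split it at that
value, recurse on the right subtree first, then the left.
Recursive splits:
  root=25; inorder splits into left=[2, 11, 14, 15], right=[]
  root=14; inorder splits into left=[2, 11], right=[15]
  root=15; inorder splits into left=[], right=[]
  root=11; inorder splits into left=[2], right=[]
  root=2; inorder splits into left=[], right=[]
Reconstructed level-order: [25, 14, 11, 15, 2]


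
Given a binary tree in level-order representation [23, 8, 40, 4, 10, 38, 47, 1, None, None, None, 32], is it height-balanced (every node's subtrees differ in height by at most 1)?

Tree (level-order array): [23, 8, 40, 4, 10, 38, 47, 1, None, None, None, 32]
Definition: a tree is height-balanced if, at every node, |h(left) - h(right)| <= 1 (empty subtree has height -1).
Bottom-up per-node check:
  node 1: h_left=-1, h_right=-1, diff=0 [OK], height=0
  node 4: h_left=0, h_right=-1, diff=1 [OK], height=1
  node 10: h_left=-1, h_right=-1, diff=0 [OK], height=0
  node 8: h_left=1, h_right=0, diff=1 [OK], height=2
  node 32: h_left=-1, h_right=-1, diff=0 [OK], height=0
  node 38: h_left=0, h_right=-1, diff=1 [OK], height=1
  node 47: h_left=-1, h_right=-1, diff=0 [OK], height=0
  node 40: h_left=1, h_right=0, diff=1 [OK], height=2
  node 23: h_left=2, h_right=2, diff=0 [OK], height=3
All nodes satisfy the balance condition.
Result: Balanced


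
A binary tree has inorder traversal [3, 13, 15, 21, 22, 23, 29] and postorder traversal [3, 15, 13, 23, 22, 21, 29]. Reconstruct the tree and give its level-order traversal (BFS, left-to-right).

Inorder:   [3, 13, 15, 21, 22, 23, 29]
Postorder: [3, 15, 13, 23, 22, 21, 29]
Algorithm: postorder visits root last, so walk postorder right-to-left;
each value is the root of the current inorder slice — split it at that
value, recurse on the right subtree first, then the left.
Recursive splits:
  root=29; inorder splits into left=[3, 13, 15, 21, 22, 23], right=[]
  root=21; inorder splits into left=[3, 13, 15], right=[22, 23]
  root=22; inorder splits into left=[], right=[23]
  root=23; inorder splits into left=[], right=[]
  root=13; inorder splits into left=[3], right=[15]
  root=15; inorder splits into left=[], right=[]
  root=3; inorder splits into left=[], right=[]
Reconstructed level-order: [29, 21, 13, 22, 3, 15, 23]


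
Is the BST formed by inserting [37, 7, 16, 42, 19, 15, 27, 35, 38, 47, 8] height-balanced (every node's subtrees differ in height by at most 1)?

Tree (level-order array): [37, 7, 42, None, 16, 38, 47, 15, 19, None, None, None, None, 8, None, None, 27, None, None, None, 35]
Definition: a tree is height-balanced if, at every node, |h(left) - h(right)| <= 1 (empty subtree has height -1).
Bottom-up per-node check:
  node 8: h_left=-1, h_right=-1, diff=0 [OK], height=0
  node 15: h_left=0, h_right=-1, diff=1 [OK], height=1
  node 35: h_left=-1, h_right=-1, diff=0 [OK], height=0
  node 27: h_left=-1, h_right=0, diff=1 [OK], height=1
  node 19: h_left=-1, h_right=1, diff=2 [FAIL (|-1-1|=2 > 1)], height=2
  node 16: h_left=1, h_right=2, diff=1 [OK], height=3
  node 7: h_left=-1, h_right=3, diff=4 [FAIL (|-1-3|=4 > 1)], height=4
  node 38: h_left=-1, h_right=-1, diff=0 [OK], height=0
  node 47: h_left=-1, h_right=-1, diff=0 [OK], height=0
  node 42: h_left=0, h_right=0, diff=0 [OK], height=1
  node 37: h_left=4, h_right=1, diff=3 [FAIL (|4-1|=3 > 1)], height=5
Node 19 violates the condition: |-1 - 1| = 2 > 1.
Result: Not balanced


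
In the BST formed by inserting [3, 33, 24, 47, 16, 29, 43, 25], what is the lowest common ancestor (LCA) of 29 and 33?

Tree insertion order: [3, 33, 24, 47, 16, 29, 43, 25]
Tree (level-order array): [3, None, 33, 24, 47, 16, 29, 43, None, None, None, 25]
In a BST, the LCA of p=29, q=33 is the first node v on the
root-to-leaf path with p <= v <= q (go left if both < v, right if both > v).
Walk from root:
  at 3: both 29 and 33 > 3, go right
  at 33: 29 <= 33 <= 33, this is the LCA
LCA = 33


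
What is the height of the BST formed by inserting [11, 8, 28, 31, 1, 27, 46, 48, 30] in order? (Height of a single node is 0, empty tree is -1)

Insertion order: [11, 8, 28, 31, 1, 27, 46, 48, 30]
Tree (level-order array): [11, 8, 28, 1, None, 27, 31, None, None, None, None, 30, 46, None, None, None, 48]
Compute height bottom-up (empty subtree = -1):
  height(1) = 1 + max(-1, -1) = 0
  height(8) = 1 + max(0, -1) = 1
  height(27) = 1 + max(-1, -1) = 0
  height(30) = 1 + max(-1, -1) = 0
  height(48) = 1 + max(-1, -1) = 0
  height(46) = 1 + max(-1, 0) = 1
  height(31) = 1 + max(0, 1) = 2
  height(28) = 1 + max(0, 2) = 3
  height(11) = 1 + max(1, 3) = 4
Height = 4


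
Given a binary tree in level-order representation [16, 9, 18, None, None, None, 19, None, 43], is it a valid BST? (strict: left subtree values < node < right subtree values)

Level-order array: [16, 9, 18, None, None, None, 19, None, 43]
Validate using subtree bounds (lo, hi): at each node, require lo < value < hi,
then recurse left with hi=value and right with lo=value.
Preorder trace (stopping at first violation):
  at node 16 with bounds (-inf, +inf): OK
  at node 9 with bounds (-inf, 16): OK
  at node 18 with bounds (16, +inf): OK
  at node 19 with bounds (18, +inf): OK
  at node 43 with bounds (19, +inf): OK
No violation found at any node.
Result: Valid BST


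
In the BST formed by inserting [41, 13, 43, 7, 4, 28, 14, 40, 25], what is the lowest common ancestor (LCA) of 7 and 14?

Tree insertion order: [41, 13, 43, 7, 4, 28, 14, 40, 25]
Tree (level-order array): [41, 13, 43, 7, 28, None, None, 4, None, 14, 40, None, None, None, 25]
In a BST, the LCA of p=7, q=14 is the first node v on the
root-to-leaf path with p <= v <= q (go left if both < v, right if both > v).
Walk from root:
  at 41: both 7 and 14 < 41, go left
  at 13: 7 <= 13 <= 14, this is the LCA
LCA = 13


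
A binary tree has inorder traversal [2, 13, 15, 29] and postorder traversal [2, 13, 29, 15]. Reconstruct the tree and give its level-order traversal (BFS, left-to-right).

Inorder:   [2, 13, 15, 29]
Postorder: [2, 13, 29, 15]
Algorithm: postorder visits root last, so walk postorder right-to-left;
each value is the root of the current inorder slice — split it at that
value, recurse on the right subtree first, then the left.
Recursive splits:
  root=15; inorder splits into left=[2, 13], right=[29]
  root=29; inorder splits into left=[], right=[]
  root=13; inorder splits into left=[2], right=[]
  root=2; inorder splits into left=[], right=[]
Reconstructed level-order: [15, 13, 29, 2]


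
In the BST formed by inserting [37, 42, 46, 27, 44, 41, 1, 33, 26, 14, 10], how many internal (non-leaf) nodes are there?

Tree built from: [37, 42, 46, 27, 44, 41, 1, 33, 26, 14, 10]
Tree (level-order array): [37, 27, 42, 1, 33, 41, 46, None, 26, None, None, None, None, 44, None, 14, None, None, None, 10]
Rule: An internal node has at least one child.
Per-node child counts:
  node 37: 2 child(ren)
  node 27: 2 child(ren)
  node 1: 1 child(ren)
  node 26: 1 child(ren)
  node 14: 1 child(ren)
  node 10: 0 child(ren)
  node 33: 0 child(ren)
  node 42: 2 child(ren)
  node 41: 0 child(ren)
  node 46: 1 child(ren)
  node 44: 0 child(ren)
Matching nodes: [37, 27, 1, 26, 14, 42, 46]
Count of internal (non-leaf) nodes: 7


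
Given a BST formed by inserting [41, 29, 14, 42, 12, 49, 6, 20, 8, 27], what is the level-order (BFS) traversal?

Tree insertion order: [41, 29, 14, 42, 12, 49, 6, 20, 8, 27]
Tree (level-order array): [41, 29, 42, 14, None, None, 49, 12, 20, None, None, 6, None, None, 27, None, 8]
BFS from the root, enqueuing left then right child of each popped node:
  queue [41] -> pop 41, enqueue [29, 42], visited so far: [41]
  queue [29, 42] -> pop 29, enqueue [14], visited so far: [41, 29]
  queue [42, 14] -> pop 42, enqueue [49], visited so far: [41, 29, 42]
  queue [14, 49] -> pop 14, enqueue [12, 20], visited so far: [41, 29, 42, 14]
  queue [49, 12, 20] -> pop 49, enqueue [none], visited so far: [41, 29, 42, 14, 49]
  queue [12, 20] -> pop 12, enqueue [6], visited so far: [41, 29, 42, 14, 49, 12]
  queue [20, 6] -> pop 20, enqueue [27], visited so far: [41, 29, 42, 14, 49, 12, 20]
  queue [6, 27] -> pop 6, enqueue [8], visited so far: [41, 29, 42, 14, 49, 12, 20, 6]
  queue [27, 8] -> pop 27, enqueue [none], visited so far: [41, 29, 42, 14, 49, 12, 20, 6, 27]
  queue [8] -> pop 8, enqueue [none], visited so far: [41, 29, 42, 14, 49, 12, 20, 6, 27, 8]
Result: [41, 29, 42, 14, 49, 12, 20, 6, 27, 8]
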